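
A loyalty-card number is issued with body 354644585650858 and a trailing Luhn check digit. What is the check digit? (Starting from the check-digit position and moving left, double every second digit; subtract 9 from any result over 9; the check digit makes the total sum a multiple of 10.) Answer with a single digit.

7

Partial digits right→left: 8 5 8 0 5 6 5 8 5 4 4 6 4 5 3
Double every second digit counting from the check-digit position (so the 1st, 3rd, 5th, ... of the partial from the right).
  doubled (with −9 where >9): 7 7 1 1 1 8 8 6 → sum 39
  kept as-is: 5 0 6 8 4 6 5 → sum 34
Total = 39 + 34 = 73.
Check digit = (10 − (73 mod 10)) mod 10 = 7.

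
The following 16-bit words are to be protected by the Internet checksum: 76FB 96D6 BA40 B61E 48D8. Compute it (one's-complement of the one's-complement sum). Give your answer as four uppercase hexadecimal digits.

One's-complement addition (fold any carry out of bit 15 back into bit 0):
  0x76FB + 0x96D6 = 0x10DD1 → wrap carry → 0x0DD2
  0x0DD2 + 0xBA40 = 0x0C812
  0xC812 + 0xB61E = 0x17E30 → wrap carry → 0x7E31
  0x7E31 + 0x48D8 = 0x0C709
One's-complement sum = 0xC709.
Checksum = ~0xC709 & 0xFFFF = 0x38F6.

38F6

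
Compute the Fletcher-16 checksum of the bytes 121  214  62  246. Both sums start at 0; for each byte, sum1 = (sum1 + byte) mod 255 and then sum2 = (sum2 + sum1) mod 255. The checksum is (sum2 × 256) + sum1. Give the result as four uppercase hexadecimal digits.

DD85

Running sums (mod 255):
  after byte 0 (121): sum1=121, sum2=121
  after byte 1 (214): sum1=80, sum2=201
  after byte 2 (62): sum1=142, sum2=88
  after byte 3 (246): sum1=133, sum2=221
Checksum = sum2·256 + sum1 = 221·256 + 133 = 56709 = 0xDD85.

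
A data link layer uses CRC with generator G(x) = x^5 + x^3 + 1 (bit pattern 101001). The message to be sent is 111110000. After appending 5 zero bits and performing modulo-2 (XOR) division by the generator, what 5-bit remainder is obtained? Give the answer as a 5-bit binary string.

01010

Append 5 zeros: 11111000000000. Divide by 101001 (XOR where the leading bit is 1):
  pos 0: 111110 XOR 101001 = 010111
  pos 1: 101110 XOR 101001 = 000111
  pos 4: 111000 XOR 101001 = 010001
  pos 5: 100010 XOR 101001 = 001011
  pos 7: 101100 XOR 101001 = 000101
Remainder (last 5 bits) = 01010. This is the CRC / FCS.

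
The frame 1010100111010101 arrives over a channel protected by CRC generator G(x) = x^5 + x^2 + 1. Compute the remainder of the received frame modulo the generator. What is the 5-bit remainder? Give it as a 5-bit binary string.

00010

Modulo-2 division of 1010100111010101 by 100101:
  pos 0: 101010 XOR 100101 = 001111
  pos 2: 111101 XOR 100101 = 011000
  pos 3: 110001 XOR 100101 = 010100
  pos 4: 101001 XOR 100101 = 001100
  pos 6: 110001 XOR 100101 = 010100
  pos 7: 101000 XOR 100101 = 001101
  pos 9: 110110 XOR 100101 = 010011
  pos 10: 100111 XOR 100101 = 000010
Remainder = 00010 (nonzero — an error is detected).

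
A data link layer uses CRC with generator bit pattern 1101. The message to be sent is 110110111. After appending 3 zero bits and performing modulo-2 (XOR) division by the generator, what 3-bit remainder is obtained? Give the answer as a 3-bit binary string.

000

Append 3 zeros: 110110111000. Divide by 1101 (XOR where the leading bit is 1):
  pos 0: 1101 XOR 1101 = 0000
  pos 4: 1011 XOR 1101 = 0110
  pos 5: 1101 XOR 1101 = 0000
Remainder (last 3 bits) = 000. This is the CRC / FCS.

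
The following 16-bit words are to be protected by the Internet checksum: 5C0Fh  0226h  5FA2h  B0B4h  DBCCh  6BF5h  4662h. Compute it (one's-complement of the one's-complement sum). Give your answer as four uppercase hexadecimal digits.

One's-complement addition (fold any carry out of bit 15 back into bit 0):
  0x5C0F + 0x0226 = 0x05E35
  0x5E35 + 0x5FA2 = 0x0BDD7
  0xBDD7 + 0xB0B4 = 0x16E8B → wrap carry → 0x6E8C
  0x6E8C + 0xDBCC = 0x14A58 → wrap carry → 0x4A59
  0x4A59 + 0x6BF5 = 0x0B64E
  0xB64E + 0x4662 = 0x0FCB0
One's-complement sum = 0xFCB0.
Checksum = ~0xFCB0 & 0xFFFF = 0x034F.

034F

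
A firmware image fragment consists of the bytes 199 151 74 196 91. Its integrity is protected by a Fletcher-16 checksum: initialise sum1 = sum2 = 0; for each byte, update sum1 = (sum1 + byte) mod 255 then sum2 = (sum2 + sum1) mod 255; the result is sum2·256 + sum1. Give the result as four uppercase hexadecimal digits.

09C9

Running sums (mod 255):
  after byte 0 (199): sum1=199, sum2=199
  after byte 1 (151): sum1=95, sum2=39
  after byte 2 (74): sum1=169, sum2=208
  after byte 3 (196): sum1=110, sum2=63
  after byte 4 (91): sum1=201, sum2=9
Checksum = sum2·256 + sum1 = 9·256 + 201 = 2505 = 0x09C9.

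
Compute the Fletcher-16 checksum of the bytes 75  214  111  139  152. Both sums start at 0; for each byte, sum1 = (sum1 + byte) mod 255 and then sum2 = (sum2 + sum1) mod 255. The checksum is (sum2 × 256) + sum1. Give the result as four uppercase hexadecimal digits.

Running sums (mod 255):
  after byte 0 (75): sum1=75, sum2=75
  after byte 1 (214): sum1=34, sum2=109
  after byte 2 (111): sum1=145, sum2=254
  after byte 3 (139): sum1=29, sum2=28
  after byte 4 (152): sum1=181, sum2=209
Checksum = sum2·256 + sum1 = 209·256 + 181 = 53685 = 0xD1B5.

D1B5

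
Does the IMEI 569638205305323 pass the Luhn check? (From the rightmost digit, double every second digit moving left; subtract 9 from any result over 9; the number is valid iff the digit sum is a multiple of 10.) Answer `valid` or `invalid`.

From the right, keep odd positions and double even positions (subtract 9 from any doubled value over 9):
  doubled (positions 2,4,...): 4 1 6 0 7 3 3 → sum 24
  kept (positions 1,3,...): 3 3 0 5 2 3 9 5 → sum 30
Total = 54.
54 mod 10 = 4, so the number is invalid.

invalid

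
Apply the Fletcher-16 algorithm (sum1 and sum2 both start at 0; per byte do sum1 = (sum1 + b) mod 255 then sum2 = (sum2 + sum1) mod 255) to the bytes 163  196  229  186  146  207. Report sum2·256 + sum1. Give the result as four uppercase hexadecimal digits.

Running sums (mod 255):
  after byte 0 (163): sum1=163, sum2=163
  after byte 1 (196): sum1=104, sum2=12
  after byte 2 (229): sum1=78, sum2=90
  after byte 3 (186): sum1=9, sum2=99
  after byte 4 (146): sum1=155, sum2=254
  after byte 5 (207): sum1=107, sum2=106
Checksum = sum2·256 + sum1 = 106·256 + 107 = 27243 = 0x6A6B.

6A6B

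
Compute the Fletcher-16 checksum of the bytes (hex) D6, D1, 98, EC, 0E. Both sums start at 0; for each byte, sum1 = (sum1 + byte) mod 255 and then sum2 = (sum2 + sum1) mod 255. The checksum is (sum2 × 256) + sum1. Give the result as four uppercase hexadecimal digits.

Running sums (mod 255):
  after byte 0 (D6): sum1=214, sum2=214
  after byte 1 (D1): sum1=168, sum2=127
  after byte 2 (98): sum1=65, sum2=192
  after byte 3 (EC): sum1=46, sum2=238
  after byte 4 (0E): sum1=60, sum2=43
Checksum = sum2·256 + sum1 = 43·256 + 60 = 11068 = 0x2B3C.

2B3C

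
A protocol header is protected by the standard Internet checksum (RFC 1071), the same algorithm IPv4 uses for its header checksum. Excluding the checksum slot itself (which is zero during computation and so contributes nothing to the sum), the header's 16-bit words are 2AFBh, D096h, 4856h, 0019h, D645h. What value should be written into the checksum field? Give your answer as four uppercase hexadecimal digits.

E5B8

One's-complement addition (fold any carry out of bit 15 back into bit 0):
  0x2AFB + 0xD096 = 0x0FB91
  0xFB91 + 0x4856 = 0x143E7 → wrap carry → 0x43E8
  0x43E8 + 0x0019 = 0x04401
  0x4401 + 0xD645 = 0x11A46 → wrap carry → 0x1A47
One's-complement sum = 0x1A47.
Checksum = ~0x1A47 & 0xFFFF = 0xE5B8.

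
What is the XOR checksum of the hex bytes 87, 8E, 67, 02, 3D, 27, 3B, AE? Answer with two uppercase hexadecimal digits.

E3

XOR the bytes together:
  start with 0x87
  0x87 ⊕ 0x8E = 0x09
  0x09 ⊕ 0x67 = 0x6E
  0x6E ⊕ 0x02 = 0x6C
  0x6C ⊕ 0x3D = 0x51
  0x51 ⊕ 0x27 = 0x76
  0x76 ⊕ 0x3B = 0x4D
  0x4D ⊕ 0xAE = 0xE3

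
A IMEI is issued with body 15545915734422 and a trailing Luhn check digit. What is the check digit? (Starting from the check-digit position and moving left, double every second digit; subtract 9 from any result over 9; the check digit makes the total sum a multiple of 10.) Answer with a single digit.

Partial digits right→left: 2 2 4 4 3 7 5 1 9 5 4 5 5 1
Double every second digit counting from the check-digit position (so the 1st, 3rd, 5th, ... of the partial from the right).
  doubled (with −9 where >9): 4 8 6 1 9 8 1 → sum 37
  kept as-is: 2 4 7 1 5 5 1 → sum 25
Total = 37 + 25 = 62.
Check digit = (10 − (62 mod 10)) mod 10 = 8.

8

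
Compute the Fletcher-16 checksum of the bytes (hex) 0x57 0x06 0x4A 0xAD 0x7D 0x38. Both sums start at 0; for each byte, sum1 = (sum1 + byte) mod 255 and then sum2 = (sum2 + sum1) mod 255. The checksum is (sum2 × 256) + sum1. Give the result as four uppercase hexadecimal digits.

Running sums (mod 255):
  after byte 0 (0x57): sum1=87, sum2=87
  after byte 1 (0x06): sum1=93, sum2=180
  after byte 2 (0x4A): sum1=167, sum2=92
  after byte 3 (0xAD): sum1=85, sum2=177
  after byte 4 (0x7D): sum1=210, sum2=132
  after byte 5 (0x38): sum1=11, sum2=143
Checksum = sum2·256 + sum1 = 143·256 + 11 = 36619 = 0x8F0B.

8F0B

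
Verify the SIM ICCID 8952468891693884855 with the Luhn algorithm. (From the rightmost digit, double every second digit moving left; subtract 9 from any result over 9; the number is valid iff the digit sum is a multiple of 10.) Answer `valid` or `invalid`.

invalid

From the right, keep odd positions and double even positions (subtract 9 from any doubled value over 9):
  doubled (positions 2,4,...): 1 8 7 9 2 7 3 4 9 → sum 50
  kept (positions 1,3,...): 5 8 8 3 6 9 8 4 5 8 → sum 64
Total = 114.
114 mod 10 = 4, so the number is invalid.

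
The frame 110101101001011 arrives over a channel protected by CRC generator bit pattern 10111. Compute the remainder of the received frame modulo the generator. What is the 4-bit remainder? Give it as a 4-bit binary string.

1011

Modulo-2 division of 110101101001011 by 10111:
  pos 0: 11010 XOR 10111 = 01101
  pos 1: 11011 XOR 10111 = 01100
  pos 2: 11001 XOR 10111 = 01110
  pos 3: 11100 XOR 10111 = 01011
  pos 4: 10111 XOR 10111 = 00000
Remainder = 1011 (nonzero — an error is detected).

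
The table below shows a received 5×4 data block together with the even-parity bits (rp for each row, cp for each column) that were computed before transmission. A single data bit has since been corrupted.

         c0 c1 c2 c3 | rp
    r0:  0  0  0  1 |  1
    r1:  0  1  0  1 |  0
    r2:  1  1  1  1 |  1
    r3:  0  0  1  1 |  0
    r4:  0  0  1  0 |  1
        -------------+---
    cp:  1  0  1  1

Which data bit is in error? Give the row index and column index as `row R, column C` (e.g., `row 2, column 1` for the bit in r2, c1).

Recompute each row's even parity and compare to rp:
  r0: data parity 1, sent rp 1 → ok
  r1: data parity 0, sent rp 0 → ok
  r2: data parity 0, sent rp 1 → mismatch
  r3: data parity 0, sent rp 0 → ok
  r4: data parity 1, sent rp 1 → ok
Recompute each column's even parity and compare to cp:
  c0: data parity 1, sent cp 1 → ok
  c1: data parity 0, sent cp 0 → ok
  c2: data parity 1, sent cp 1 → ok
  c3: data parity 0, sent cp 1 → mismatch
Exactly one row (r2) and one column (c3) fail → the flipped bit is at their intersection.

row 2, column 3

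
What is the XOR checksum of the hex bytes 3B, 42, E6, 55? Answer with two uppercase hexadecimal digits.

XOR the bytes together:
  start with 0x3B
  0x3B ⊕ 0x42 = 0x79
  0x79 ⊕ 0xE6 = 0x9F
  0x9F ⊕ 0x55 = 0xCA

CA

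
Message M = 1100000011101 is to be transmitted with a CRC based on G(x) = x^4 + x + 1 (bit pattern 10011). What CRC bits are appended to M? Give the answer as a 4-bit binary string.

Append 4 zeros: 11000000111010000. Divide by 10011 (XOR where the leading bit is 1):
  pos 0: 11000 XOR 10011 = 01011
  pos 1: 10110 XOR 10011 = 00101
  pos 3: 10100 XOR 10011 = 00111
  pos 5: 11111 XOR 10011 = 01100
  pos 6: 11001 XOR 10011 = 01010
  pos 7: 10100 XOR 10011 = 00111
  pos 9: 11110 XOR 10011 = 01101
  pos 10: 11010 XOR 10011 = 01001
  pos 11: 10010 XOR 10011 = 00001
Remainder (last 4 bits) = 0010. This is the CRC / FCS.

0010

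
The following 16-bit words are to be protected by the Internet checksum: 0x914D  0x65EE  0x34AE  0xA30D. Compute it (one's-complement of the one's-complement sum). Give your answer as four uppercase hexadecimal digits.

3108

One's-complement addition (fold any carry out of bit 15 back into bit 0):
  0x914D + 0x65EE = 0x0F73B
  0xF73B + 0x34AE = 0x12BE9 → wrap carry → 0x2BEA
  0x2BEA + 0xA30D = 0x0CEF7
One's-complement sum = 0xCEF7.
Checksum = ~0xCEF7 & 0xFFFF = 0x3108.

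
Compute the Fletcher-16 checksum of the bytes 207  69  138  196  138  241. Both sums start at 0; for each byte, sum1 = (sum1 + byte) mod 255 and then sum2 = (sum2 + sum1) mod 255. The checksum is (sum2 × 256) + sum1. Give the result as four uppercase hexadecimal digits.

B8E0

Running sums (mod 255):
  after byte 0 (207): sum1=207, sum2=207
  after byte 1 (69): sum1=21, sum2=228
  after byte 2 (138): sum1=159, sum2=132
  after byte 3 (196): sum1=100, sum2=232
  after byte 4 (138): sum1=238, sum2=215
  after byte 5 (241): sum1=224, sum2=184
Checksum = sum2·256 + sum1 = 184·256 + 224 = 47328 = 0xB8E0.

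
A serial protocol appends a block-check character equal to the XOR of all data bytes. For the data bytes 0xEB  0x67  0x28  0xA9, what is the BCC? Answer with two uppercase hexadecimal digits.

0D

XOR the bytes together:
  start with 0xEB
  0xEB ⊕ 0x67 = 0x8C
  0x8C ⊕ 0x28 = 0xA4
  0xA4 ⊕ 0xA9 = 0x0D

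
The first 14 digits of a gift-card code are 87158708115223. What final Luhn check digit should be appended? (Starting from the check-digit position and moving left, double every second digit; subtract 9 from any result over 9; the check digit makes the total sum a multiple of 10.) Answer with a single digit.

Partial digits right→left: 3 2 2 5 1 1 8 0 7 8 5 1 7 8
Double every second digit counting from the check-digit position (so the 1st, 3rd, 5th, ... of the partial from the right).
  doubled (with −9 where >9): 6 4 2 7 5 1 5 → sum 30
  kept as-is: 2 5 1 0 8 1 8 → sum 25
Total = 30 + 25 = 55.
Check digit = (10 − (55 mod 10)) mod 10 = 5.

5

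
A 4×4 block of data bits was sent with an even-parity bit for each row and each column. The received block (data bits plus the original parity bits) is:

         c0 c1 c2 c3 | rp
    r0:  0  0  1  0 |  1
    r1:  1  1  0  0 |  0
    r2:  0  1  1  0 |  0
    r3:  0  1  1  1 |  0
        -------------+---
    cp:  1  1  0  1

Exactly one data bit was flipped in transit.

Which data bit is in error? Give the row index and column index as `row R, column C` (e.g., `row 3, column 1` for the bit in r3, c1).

row 3, column 2

Recompute each row's even parity and compare to rp:
  r0: data parity 1, sent rp 1 → ok
  r1: data parity 0, sent rp 0 → ok
  r2: data parity 0, sent rp 0 → ok
  r3: data parity 1, sent rp 0 → mismatch
Recompute each column's even parity and compare to cp:
  c0: data parity 1, sent cp 1 → ok
  c1: data parity 1, sent cp 1 → ok
  c2: data parity 1, sent cp 0 → mismatch
  c3: data parity 1, sent cp 1 → ok
Exactly one row (r3) and one column (c2) fail → the flipped bit is at their intersection.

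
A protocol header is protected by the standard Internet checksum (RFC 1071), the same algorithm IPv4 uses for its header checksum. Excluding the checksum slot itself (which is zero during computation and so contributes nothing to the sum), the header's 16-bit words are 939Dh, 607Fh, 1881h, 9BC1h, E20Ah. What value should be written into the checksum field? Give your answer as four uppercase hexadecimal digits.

One's-complement addition (fold any carry out of bit 15 back into bit 0):
  0x939D + 0x607F = 0x0F41C
  0xF41C + 0x1881 = 0x10C9D → wrap carry → 0x0C9E
  0x0C9E + 0x9BC1 = 0x0A85F
  0xA85F + 0xE20A = 0x18A69 → wrap carry → 0x8A6A
One's-complement sum = 0x8A6A.
Checksum = ~0x8A6A & 0xFFFF = 0x7595.

7595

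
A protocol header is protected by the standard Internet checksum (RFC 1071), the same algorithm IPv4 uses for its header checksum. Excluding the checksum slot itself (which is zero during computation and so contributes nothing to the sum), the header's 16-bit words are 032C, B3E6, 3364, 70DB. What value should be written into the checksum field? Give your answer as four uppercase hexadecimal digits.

One's-complement addition (fold any carry out of bit 15 back into bit 0):
  0x032C + 0xB3E6 = 0x0B712
  0xB712 + 0x3364 = 0x0EA76
  0xEA76 + 0x70DB = 0x15B51 → wrap carry → 0x5B52
One's-complement sum = 0x5B52.
Checksum = ~0x5B52 & 0xFFFF = 0xA4AD.

A4AD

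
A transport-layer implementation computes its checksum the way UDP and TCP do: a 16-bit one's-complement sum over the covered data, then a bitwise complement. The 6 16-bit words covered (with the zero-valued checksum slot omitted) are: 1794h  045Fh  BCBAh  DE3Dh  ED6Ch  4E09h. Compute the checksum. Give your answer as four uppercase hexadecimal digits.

0D9E

One's-complement addition (fold any carry out of bit 15 back into bit 0):
  0x1794 + 0x045F = 0x01BF3
  0x1BF3 + 0xBCBA = 0x0D8AD
  0xD8AD + 0xDE3D = 0x1B6EA → wrap carry → 0xB6EB
  0xB6EB + 0xED6C = 0x1A457 → wrap carry → 0xA458
  0xA458 + 0x4E09 = 0x0F261
One's-complement sum = 0xF261.
Checksum = ~0xF261 & 0xFFFF = 0x0D9E.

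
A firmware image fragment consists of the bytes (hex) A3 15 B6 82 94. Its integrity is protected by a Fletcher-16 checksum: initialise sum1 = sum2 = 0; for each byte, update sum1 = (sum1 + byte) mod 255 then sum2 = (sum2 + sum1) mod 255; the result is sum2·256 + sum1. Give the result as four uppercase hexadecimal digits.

4486

Running sums (mod 255):
  after byte 0 (A3): sum1=163, sum2=163
  after byte 1 (15): sum1=184, sum2=92
  after byte 2 (B6): sum1=111, sum2=203
  after byte 3 (82): sum1=241, sum2=189
  after byte 4 (94): sum1=134, sum2=68
Checksum = sum2·256 + sum1 = 68·256 + 134 = 17542 = 0x4486.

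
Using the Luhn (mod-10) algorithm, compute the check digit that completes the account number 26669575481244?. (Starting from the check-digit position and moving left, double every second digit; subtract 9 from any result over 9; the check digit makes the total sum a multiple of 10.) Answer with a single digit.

0

Partial digits right→left: 4 4 2 1 8 4 5 7 5 9 6 6 6 2
Double every second digit counting from the check-digit position (so the 1st, 3rd, 5th, ... of the partial from the right).
  doubled (with −9 where >9): 8 4 7 1 1 3 3 → sum 27
  kept as-is: 4 1 4 7 9 6 2 → sum 33
Total = 27 + 33 = 60.
Check digit = (10 − (60 mod 10)) mod 10 = 0.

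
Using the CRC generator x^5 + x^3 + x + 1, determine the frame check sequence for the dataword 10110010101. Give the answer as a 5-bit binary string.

Append 5 zeros: 1011001010100000. Divide by 101011 (XOR where the leading bit is 1):
  pos 0: 101100 XOR 101011 = 000111
  pos 3: 111101 XOR 101011 = 010110
  pos 4: 101100 XOR 101011 = 000111
  pos 7: 111100 XOR 101011 = 010111
  pos 8: 101110 XOR 101011 = 000101
Remainder (last 5 bits) = 10100. This is the CRC / FCS.

10100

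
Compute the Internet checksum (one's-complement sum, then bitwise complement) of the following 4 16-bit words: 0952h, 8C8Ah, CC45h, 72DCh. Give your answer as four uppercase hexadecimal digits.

2B01

One's-complement addition (fold any carry out of bit 15 back into bit 0):
  0x0952 + 0x8C8A = 0x095DC
  0x95DC + 0xCC45 = 0x16221 → wrap carry → 0x6222
  0x6222 + 0x72DC = 0x0D4FE
One's-complement sum = 0xD4FE.
Checksum = ~0xD4FE & 0xFFFF = 0x2B01.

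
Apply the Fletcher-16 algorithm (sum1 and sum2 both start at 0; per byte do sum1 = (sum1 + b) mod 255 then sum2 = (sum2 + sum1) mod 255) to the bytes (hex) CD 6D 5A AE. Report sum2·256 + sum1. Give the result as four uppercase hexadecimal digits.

E244

Running sums (mod 255):
  after byte 0 (CD): sum1=205, sum2=205
  after byte 1 (6D): sum1=59, sum2=9
  after byte 2 (5A): sum1=149, sum2=158
  after byte 3 (AE): sum1=68, sum2=226
Checksum = sum2·256 + sum1 = 226·256 + 68 = 57924 = 0xE244.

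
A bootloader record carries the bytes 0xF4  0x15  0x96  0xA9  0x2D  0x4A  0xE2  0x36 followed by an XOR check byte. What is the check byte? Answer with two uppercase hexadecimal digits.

XOR the bytes together:
  start with 0xF4
  0xF4 ⊕ 0x15 = 0xE1
  0xE1 ⊕ 0x96 = 0x77
  0x77 ⊕ 0xA9 = 0xDE
  0xDE ⊕ 0x2D = 0xF3
  0xF3 ⊕ 0x4A = 0xB9
  0xB9 ⊕ 0xE2 = 0x5B
  0x5B ⊕ 0x36 = 0x6D

6D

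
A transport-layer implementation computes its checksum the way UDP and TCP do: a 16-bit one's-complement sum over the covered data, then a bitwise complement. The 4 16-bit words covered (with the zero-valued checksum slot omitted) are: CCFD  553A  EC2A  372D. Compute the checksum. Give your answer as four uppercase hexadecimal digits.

BA6F

One's-complement addition (fold any carry out of bit 15 back into bit 0):
  0xCCFD + 0x553A = 0x12237 → wrap carry → 0x2238
  0x2238 + 0xEC2A = 0x10E62 → wrap carry → 0x0E63
  0x0E63 + 0x372D = 0x04590
One's-complement sum = 0x4590.
Checksum = ~0x4590 & 0xFFFF = 0xBA6F.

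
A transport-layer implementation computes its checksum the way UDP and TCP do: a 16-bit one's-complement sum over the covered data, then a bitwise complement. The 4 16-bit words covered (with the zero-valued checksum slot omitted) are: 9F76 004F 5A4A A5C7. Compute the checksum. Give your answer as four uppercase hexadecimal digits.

One's-complement addition (fold any carry out of bit 15 back into bit 0):
  0x9F76 + 0x004F = 0x09FC5
  0x9FC5 + 0x5A4A = 0x0FA0F
  0xFA0F + 0xA5C7 = 0x19FD6 → wrap carry → 0x9FD7
One's-complement sum = 0x9FD7.
Checksum = ~0x9FD7 & 0xFFFF = 0x6028.

6028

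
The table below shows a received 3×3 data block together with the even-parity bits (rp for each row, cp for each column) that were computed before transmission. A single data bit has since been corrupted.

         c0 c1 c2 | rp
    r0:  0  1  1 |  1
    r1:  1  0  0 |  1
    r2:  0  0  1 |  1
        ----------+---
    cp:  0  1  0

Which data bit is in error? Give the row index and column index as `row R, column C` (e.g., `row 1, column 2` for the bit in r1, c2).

Recompute each row's even parity and compare to rp:
  r0: data parity 0, sent rp 1 → mismatch
  r1: data parity 1, sent rp 1 → ok
  r2: data parity 1, sent rp 1 → ok
Recompute each column's even parity and compare to cp:
  c0: data parity 1, sent cp 0 → mismatch
  c1: data parity 1, sent cp 1 → ok
  c2: data parity 0, sent cp 0 → ok
Exactly one row (r0) and one column (c0) fail → the flipped bit is at their intersection.

row 0, column 0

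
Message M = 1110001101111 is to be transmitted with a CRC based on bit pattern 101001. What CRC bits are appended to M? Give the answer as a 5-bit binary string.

Append 5 zeros: 111000110111100000. Divide by 101001 (XOR where the leading bit is 1):
  pos 0: 111000 XOR 101001 = 010001
  pos 1: 100011 XOR 101001 = 001010
  pos 3: 101010 XOR 101001 = 000011
  pos 7: 111111 XOR 101001 = 010110
  pos 8: 101100 XOR 101001 = 000101
  pos 11: 101000 XOR 101001 = 000001
Remainder (last 5 bits) = 00010. This is the CRC / FCS.

00010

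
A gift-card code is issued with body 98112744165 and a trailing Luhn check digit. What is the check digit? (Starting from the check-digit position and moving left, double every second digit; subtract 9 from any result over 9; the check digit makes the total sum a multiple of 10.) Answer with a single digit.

Partial digits right→left: 5 6 1 4 4 7 2 1 1 8 9
Double every second digit counting from the check-digit position (so the 1st, 3rd, 5th, ... of the partial from the right).
  doubled (with −9 where >9): 1 2 8 4 2 9 → sum 26
  kept as-is: 6 4 7 1 8 → sum 26
Total = 26 + 26 = 52.
Check digit = (10 − (52 mod 10)) mod 10 = 8.

8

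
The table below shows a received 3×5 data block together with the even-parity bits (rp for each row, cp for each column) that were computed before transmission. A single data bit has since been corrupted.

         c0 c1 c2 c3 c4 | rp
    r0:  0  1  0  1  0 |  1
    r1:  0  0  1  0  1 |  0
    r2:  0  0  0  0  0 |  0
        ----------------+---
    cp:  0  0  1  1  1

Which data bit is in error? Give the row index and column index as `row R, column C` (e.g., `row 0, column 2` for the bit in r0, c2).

row 0, column 1

Recompute each row's even parity and compare to rp:
  r0: data parity 0, sent rp 1 → mismatch
  r1: data parity 0, sent rp 0 → ok
  r2: data parity 0, sent rp 0 → ok
Recompute each column's even parity and compare to cp:
  c0: data parity 0, sent cp 0 → ok
  c1: data parity 1, sent cp 0 → mismatch
  c2: data parity 1, sent cp 1 → ok
  c3: data parity 1, sent cp 1 → ok
  c4: data parity 1, sent cp 1 → ok
Exactly one row (r0) and one column (c1) fail → the flipped bit is at their intersection.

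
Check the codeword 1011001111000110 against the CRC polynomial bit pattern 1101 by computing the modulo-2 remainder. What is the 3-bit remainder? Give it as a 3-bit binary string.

Modulo-2 division of 1011001111000110 by 1101:
  pos 0: 1011 XOR 1101 = 0110
  pos 1: 1100 XOR 1101 = 0001
  pos 4: 1011 XOR 1101 = 0110
  pos 5: 1101 XOR 1101 = 0000
  pos 9: 1000 XOR 1101 = 0101
  pos 10: 1011 XOR 1101 = 0110
  pos 11: 1101 XOR 1101 = 0000
Remainder = 000 (zero — the frame passes the CRC check).

000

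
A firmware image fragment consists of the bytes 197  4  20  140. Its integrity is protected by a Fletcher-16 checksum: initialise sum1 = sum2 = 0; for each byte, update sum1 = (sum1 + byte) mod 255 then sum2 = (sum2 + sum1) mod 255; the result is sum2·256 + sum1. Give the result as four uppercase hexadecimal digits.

D76A

Running sums (mod 255):
  after byte 0 (197): sum1=197, sum2=197
  after byte 1 (4): sum1=201, sum2=143
  after byte 2 (20): sum1=221, sum2=109
  after byte 3 (140): sum1=106, sum2=215
Checksum = sum2·256 + sum1 = 215·256 + 106 = 55146 = 0xD76A.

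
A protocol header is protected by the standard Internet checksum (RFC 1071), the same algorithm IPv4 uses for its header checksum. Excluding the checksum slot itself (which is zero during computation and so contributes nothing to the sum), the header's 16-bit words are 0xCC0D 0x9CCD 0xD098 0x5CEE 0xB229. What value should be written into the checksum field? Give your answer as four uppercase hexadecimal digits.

B773

One's-complement addition (fold any carry out of bit 15 back into bit 0):
  0xCC0D + 0x9CCD = 0x168DA → wrap carry → 0x68DB
  0x68DB + 0xD098 = 0x13973 → wrap carry → 0x3974
  0x3974 + 0x5CEE = 0x09662
  0x9662 + 0xB229 = 0x1488B → wrap carry → 0x488C
One's-complement sum = 0x488C.
Checksum = ~0x488C & 0xFFFF = 0xB773.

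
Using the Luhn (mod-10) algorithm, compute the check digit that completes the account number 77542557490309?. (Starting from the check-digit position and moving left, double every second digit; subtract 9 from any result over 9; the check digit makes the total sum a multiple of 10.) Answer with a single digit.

Partial digits right→left: 9 0 3 0 9 4 7 5 5 2 4 5 7 7
Double every second digit counting from the check-digit position (so the 1st, 3rd, 5th, ... of the partial from the right).
  doubled (with −9 where >9): 9 6 9 5 1 8 5 → sum 43
  kept as-is: 0 0 4 5 2 5 7 → sum 23
Total = 43 + 23 = 66.
Check digit = (10 − (66 mod 10)) mod 10 = 4.

4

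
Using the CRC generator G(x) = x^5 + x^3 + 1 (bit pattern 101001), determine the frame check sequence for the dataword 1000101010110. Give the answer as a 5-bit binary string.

00000

Append 5 zeros: 100010101011000000. Divide by 101001 (XOR where the leading bit is 1):
  pos 0: 100010 XOR 101001 = 001011
  pos 2: 101110 XOR 101001 = 000111
  pos 5: 111101 XOR 101001 = 010100
  pos 6: 101001 XOR 101001 = 000000
Remainder (last 5 bits) = 00000. This is the CRC / FCS.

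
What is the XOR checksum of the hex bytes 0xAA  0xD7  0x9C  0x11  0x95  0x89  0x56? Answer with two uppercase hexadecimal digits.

BA

XOR the bytes together:
  start with 0xAA
  0xAA ⊕ 0xD7 = 0x7D
  0x7D ⊕ 0x9C = 0xE1
  0xE1 ⊕ 0x11 = 0xF0
  0xF0 ⊕ 0x95 = 0x65
  0x65 ⊕ 0x89 = 0xEC
  0xEC ⊕ 0x56 = 0xBA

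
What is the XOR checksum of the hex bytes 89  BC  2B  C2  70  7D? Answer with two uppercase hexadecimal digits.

D1

XOR the bytes together:
  start with 0x89
  0x89 ⊕ 0xBC = 0x35
  0x35 ⊕ 0x2B = 0x1E
  0x1E ⊕ 0xC2 = 0xDC
  0xDC ⊕ 0x70 = 0xAC
  0xAC ⊕ 0x7D = 0xD1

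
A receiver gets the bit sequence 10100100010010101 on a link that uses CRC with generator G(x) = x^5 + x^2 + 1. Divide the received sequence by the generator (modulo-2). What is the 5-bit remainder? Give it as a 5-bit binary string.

Modulo-2 division of 10100100010010101 by 100101:
  pos 0: 101001 XOR 100101 = 001100
  pos 2: 110000 XOR 100101 = 010101
  pos 3: 101010 XOR 100101 = 001111
  pos 5: 111110 XOR 100101 = 011011
  pos 6: 110110 XOR 100101 = 010011
  pos 7: 100111 XOR 100101 = 000010
  pos 11: 100101 XOR 100101 = 000000
Remainder = 00000 (zero — the frame passes the CRC check).

00000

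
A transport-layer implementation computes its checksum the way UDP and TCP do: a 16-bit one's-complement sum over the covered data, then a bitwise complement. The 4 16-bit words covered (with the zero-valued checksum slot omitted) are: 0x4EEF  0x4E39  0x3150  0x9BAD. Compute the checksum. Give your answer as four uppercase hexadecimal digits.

One's-complement addition (fold any carry out of bit 15 back into bit 0):
  0x4EEF + 0x4E39 = 0x09D28
  0x9D28 + 0x3150 = 0x0CE78
  0xCE78 + 0x9BAD = 0x16A25 → wrap carry → 0x6A26
One's-complement sum = 0x6A26.
Checksum = ~0x6A26 & 0xFFFF = 0x95D9.

95D9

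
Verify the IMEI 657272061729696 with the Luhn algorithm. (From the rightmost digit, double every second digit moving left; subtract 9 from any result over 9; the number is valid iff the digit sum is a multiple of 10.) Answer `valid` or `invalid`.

From the right, keep odd positions and double even positions (subtract 9 from any doubled value over 9):
  doubled (positions 2,4,...): 9 9 5 3 4 4 1 → sum 35
  kept (positions 1,3,...): 6 6 2 1 0 7 7 6 → sum 35
Total = 70.
70 mod 10 = 0, so the number is valid.

valid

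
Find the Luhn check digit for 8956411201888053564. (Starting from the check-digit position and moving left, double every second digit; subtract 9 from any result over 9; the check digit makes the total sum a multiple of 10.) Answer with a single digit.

Partial digits right→left: 4 6 5 3 5 0 8 8 8 1 0 2 1 1 4 6 5 9 8
Double every second digit counting from the check-digit position (so the 1st, 3rd, 5th, ... of the partial from the right).
  doubled (with −9 where >9): 8 1 1 7 7 0 2 8 1 7 → sum 42
  kept as-is: 6 3 0 8 1 2 1 6 9 → sum 36
Total = 42 + 36 = 78.
Check digit = (10 − (78 mod 10)) mod 10 = 2.

2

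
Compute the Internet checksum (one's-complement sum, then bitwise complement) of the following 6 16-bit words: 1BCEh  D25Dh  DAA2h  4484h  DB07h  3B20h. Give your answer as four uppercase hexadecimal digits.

DC84

One's-complement addition (fold any carry out of bit 15 back into bit 0):
  0x1BCE + 0xD25D = 0x0EE2B
  0xEE2B + 0xDAA2 = 0x1C8CD → wrap carry → 0xC8CE
  0xC8CE + 0x4484 = 0x10D52 → wrap carry → 0x0D53
  0x0D53 + 0xDB07 = 0x0E85A
  0xE85A + 0x3B20 = 0x1237A → wrap carry → 0x237B
One's-complement sum = 0x237B.
Checksum = ~0x237B & 0xFFFF = 0xDC84.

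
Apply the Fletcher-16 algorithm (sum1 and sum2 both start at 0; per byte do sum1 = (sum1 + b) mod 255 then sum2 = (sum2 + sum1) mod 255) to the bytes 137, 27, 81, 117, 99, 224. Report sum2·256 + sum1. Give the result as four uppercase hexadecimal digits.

Running sums (mod 255):
  after byte 0 (137): sum1=137, sum2=137
  after byte 1 (27): sum1=164, sum2=46
  after byte 2 (81): sum1=245, sum2=36
  after byte 3 (117): sum1=107, sum2=143
  after byte 4 (99): sum1=206, sum2=94
  after byte 5 (224): sum1=175, sum2=14
Checksum = sum2·256 + sum1 = 14·256 + 175 = 3759 = 0x0EAF.

0EAF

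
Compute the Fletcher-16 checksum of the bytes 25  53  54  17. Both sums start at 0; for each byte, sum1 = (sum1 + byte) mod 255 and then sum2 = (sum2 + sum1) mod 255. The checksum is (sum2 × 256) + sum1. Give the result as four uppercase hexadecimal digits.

8195

Running sums (mod 255):
  after byte 0 (25): sum1=25, sum2=25
  after byte 1 (53): sum1=78, sum2=103
  after byte 2 (54): sum1=132, sum2=235
  after byte 3 (17): sum1=149, sum2=129
Checksum = sum2·256 + sum1 = 129·256 + 149 = 33173 = 0x8195.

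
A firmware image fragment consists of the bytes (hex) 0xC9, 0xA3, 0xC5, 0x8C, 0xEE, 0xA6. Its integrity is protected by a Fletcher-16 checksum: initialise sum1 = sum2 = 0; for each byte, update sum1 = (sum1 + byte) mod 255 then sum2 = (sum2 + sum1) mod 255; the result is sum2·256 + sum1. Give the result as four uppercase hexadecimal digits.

Running sums (mod 255):
  after byte 0 (0xC9): sum1=201, sum2=201
  after byte 1 (0xA3): sum1=109, sum2=55
  after byte 2 (0xC5): sum1=51, sum2=106
  after byte 3 (0x8C): sum1=191, sum2=42
  after byte 4 (0xEE): sum1=174, sum2=216
  after byte 5 (0xA6): sum1=85, sum2=46
Checksum = sum2·256 + sum1 = 46·256 + 85 = 11861 = 0x2E55.

2E55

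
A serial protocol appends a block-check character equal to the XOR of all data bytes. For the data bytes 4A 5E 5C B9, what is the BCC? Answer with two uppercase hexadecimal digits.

XOR the bytes together:
  start with 0x4A
  0x4A ⊕ 0x5E = 0x14
  0x14 ⊕ 0x5C = 0x48
  0x48 ⊕ 0xB9 = 0xF1

F1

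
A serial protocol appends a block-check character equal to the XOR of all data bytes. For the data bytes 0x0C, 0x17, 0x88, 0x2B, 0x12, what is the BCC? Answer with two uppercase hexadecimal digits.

XOR the bytes together:
  start with 0x0C
  0x0C ⊕ 0x17 = 0x1B
  0x1B ⊕ 0x88 = 0x93
  0x93 ⊕ 0x2B = 0xB8
  0xB8 ⊕ 0x12 = 0xAA

AA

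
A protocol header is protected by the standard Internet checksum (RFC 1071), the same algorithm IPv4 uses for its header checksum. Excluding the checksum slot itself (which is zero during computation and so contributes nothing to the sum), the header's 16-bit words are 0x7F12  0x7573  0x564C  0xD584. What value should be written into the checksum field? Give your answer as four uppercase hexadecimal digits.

DFA8

One's-complement addition (fold any carry out of bit 15 back into bit 0):
  0x7F12 + 0x7573 = 0x0F485
  0xF485 + 0x564C = 0x14AD1 → wrap carry → 0x4AD2
  0x4AD2 + 0xD584 = 0x12056 → wrap carry → 0x2057
One's-complement sum = 0x2057.
Checksum = ~0x2057 & 0xFFFF = 0xDFA8.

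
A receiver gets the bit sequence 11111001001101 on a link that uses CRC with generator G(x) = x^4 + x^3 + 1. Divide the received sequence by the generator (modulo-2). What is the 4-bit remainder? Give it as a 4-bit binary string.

Modulo-2 division of 11111001001101 by 11001:
  pos 0: 11111 XOR 11001 = 00110
  pos 2: 11000 XOR 11001 = 00001
  pos 6: 11001 XOR 11001 = 00000
Remainder = 0101 (nonzero — an error is detected).

0101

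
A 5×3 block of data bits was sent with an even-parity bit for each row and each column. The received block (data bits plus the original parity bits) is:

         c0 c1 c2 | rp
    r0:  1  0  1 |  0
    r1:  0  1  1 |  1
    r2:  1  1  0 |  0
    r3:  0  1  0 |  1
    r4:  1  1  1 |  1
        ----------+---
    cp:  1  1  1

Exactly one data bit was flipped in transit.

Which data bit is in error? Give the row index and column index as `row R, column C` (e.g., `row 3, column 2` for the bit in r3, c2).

Recompute each row's even parity and compare to rp:
  r0: data parity 0, sent rp 0 → ok
  r1: data parity 0, sent rp 1 → mismatch
  r2: data parity 0, sent rp 0 → ok
  r3: data parity 1, sent rp 1 → ok
  r4: data parity 1, sent rp 1 → ok
Recompute each column's even parity and compare to cp:
  c0: data parity 1, sent cp 1 → ok
  c1: data parity 0, sent cp 1 → mismatch
  c2: data parity 1, sent cp 1 → ok
Exactly one row (r1) and one column (c1) fail → the flipped bit is at their intersection.

row 1, column 1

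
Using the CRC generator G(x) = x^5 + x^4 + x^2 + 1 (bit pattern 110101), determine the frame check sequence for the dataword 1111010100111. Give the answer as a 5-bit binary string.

00111

Append 5 zeros: 111101010011100000. Divide by 110101 (XOR where the leading bit is 1):
  pos 0: 111101 XOR 110101 = 001000
  pos 2: 100001 XOR 110101 = 010100
  pos 3: 101000 XOR 110101 = 011101
  pos 4: 111010 XOR 110101 = 001111
  pos 6: 111111 XOR 110101 = 001010
  pos 8: 101010 XOR 110101 = 011111
  pos 9: 111110 XOR 110101 = 001011
  pos 11: 101100 XOR 110101 = 011001
  pos 12: 110010 XOR 110101 = 000111
Remainder (last 5 bits) = 00111. This is the CRC / FCS.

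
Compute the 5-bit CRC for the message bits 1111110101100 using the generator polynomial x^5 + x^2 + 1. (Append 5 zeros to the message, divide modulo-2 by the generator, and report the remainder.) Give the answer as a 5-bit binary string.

Append 5 zeros: 111111010110000000. Divide by 100101 (XOR where the leading bit is 1):
  pos 0: 111111 XOR 100101 = 011010
  pos 1: 110100 XOR 100101 = 010001
  pos 2: 100011 XOR 100101 = 000110
  pos 5: 110011 XOR 100101 = 010110
  pos 6: 101100 XOR 100101 = 001001
  pos 8: 100100 XOR 100101 = 000001
Remainder (last 5 bits) = 10000. This is the CRC / FCS.

10000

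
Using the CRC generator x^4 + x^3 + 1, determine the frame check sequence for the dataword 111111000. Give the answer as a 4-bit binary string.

1000

Append 4 zeros: 1111110000000. Divide by 11001 (XOR where the leading bit is 1):
  pos 0: 11111 XOR 11001 = 00110
  pos 2: 11010 XOR 11001 = 00011
  pos 5: 11000 XOR 11001 = 00001
Remainder (last 4 bits) = 1000. This is the CRC / FCS.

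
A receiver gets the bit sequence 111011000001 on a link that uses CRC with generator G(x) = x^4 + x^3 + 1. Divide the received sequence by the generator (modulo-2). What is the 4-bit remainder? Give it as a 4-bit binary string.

1011

Modulo-2 division of 111011000001 by 11001:
  pos 0: 11101 XOR 11001 = 00100
  pos 2: 10010 XOR 11001 = 01011
  pos 3: 10110 XOR 11001 = 01111
  pos 4: 11110 XOR 11001 = 00111
  pos 6: 11100 XOR 11001 = 00101
Remainder = 1011 (nonzero — an error is detected).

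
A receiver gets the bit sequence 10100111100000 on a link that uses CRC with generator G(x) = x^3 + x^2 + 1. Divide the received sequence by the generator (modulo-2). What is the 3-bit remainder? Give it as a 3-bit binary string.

Modulo-2 division of 10100111100000 by 1101:
  pos 0: 1010 XOR 1101 = 0111
  pos 1: 1110 XOR 1101 = 0011
  pos 3: 1111 XOR 1101 = 0010
  pos 5: 1011 XOR 1101 = 0110
  pos 6: 1100 XOR 1101 = 0001
  pos 9: 1000 XOR 1101 = 0101
  pos 10: 1010 XOR 1101 = 0111
Remainder = 111 (nonzero — an error is detected).

111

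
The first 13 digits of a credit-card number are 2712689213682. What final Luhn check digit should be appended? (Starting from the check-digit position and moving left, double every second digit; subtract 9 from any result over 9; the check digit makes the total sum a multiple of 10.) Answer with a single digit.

Partial digits right→left: 2 8 6 3 1 2 9 8 6 2 1 7 2
Double every second digit counting from the check-digit position (so the 1st, 3rd, 5th, ... of the partial from the right).
  doubled (with −9 where >9): 4 3 2 9 3 2 4 → sum 27
  kept as-is: 8 3 2 8 2 7 → sum 30
Total = 27 + 30 = 57.
Check digit = (10 − (57 mod 10)) mod 10 = 3.

3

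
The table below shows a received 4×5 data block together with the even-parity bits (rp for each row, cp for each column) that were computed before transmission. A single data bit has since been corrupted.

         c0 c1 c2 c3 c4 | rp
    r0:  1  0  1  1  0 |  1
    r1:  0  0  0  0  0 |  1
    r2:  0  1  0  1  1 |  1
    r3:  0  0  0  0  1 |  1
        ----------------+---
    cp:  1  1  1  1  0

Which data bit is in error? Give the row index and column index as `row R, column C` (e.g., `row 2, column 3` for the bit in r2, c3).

Recompute each row's even parity and compare to rp:
  r0: data parity 1, sent rp 1 → ok
  r1: data parity 0, sent rp 1 → mismatch
  r2: data parity 1, sent rp 1 → ok
  r3: data parity 1, sent rp 1 → ok
Recompute each column's even parity and compare to cp:
  c0: data parity 1, sent cp 1 → ok
  c1: data parity 1, sent cp 1 → ok
  c2: data parity 1, sent cp 1 → ok
  c3: data parity 0, sent cp 1 → mismatch
  c4: data parity 0, sent cp 0 → ok
Exactly one row (r1) and one column (c3) fail → the flipped bit is at their intersection.

row 1, column 3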